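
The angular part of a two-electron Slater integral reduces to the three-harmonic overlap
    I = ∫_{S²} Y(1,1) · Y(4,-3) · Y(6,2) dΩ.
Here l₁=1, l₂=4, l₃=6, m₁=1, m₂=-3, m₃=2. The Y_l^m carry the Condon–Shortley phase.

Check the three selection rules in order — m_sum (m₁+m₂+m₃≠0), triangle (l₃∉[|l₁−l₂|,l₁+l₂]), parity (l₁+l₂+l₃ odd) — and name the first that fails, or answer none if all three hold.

triangle

Σmᵢ = 0  ✓
l₃∈[|l₁−l₂|,l₁+l₂]=[3,5], have l₃=6  ✗
Σlᵢ = 11 ⇒ odd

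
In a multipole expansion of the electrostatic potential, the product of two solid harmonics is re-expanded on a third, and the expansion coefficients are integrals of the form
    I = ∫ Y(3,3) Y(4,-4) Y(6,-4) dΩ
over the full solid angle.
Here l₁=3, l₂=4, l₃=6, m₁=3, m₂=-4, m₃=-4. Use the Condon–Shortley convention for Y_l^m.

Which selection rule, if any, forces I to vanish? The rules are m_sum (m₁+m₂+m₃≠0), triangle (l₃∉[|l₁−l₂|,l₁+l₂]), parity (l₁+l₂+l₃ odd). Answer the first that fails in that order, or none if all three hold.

m₁+m₂+m₃ = 3 − 4 − 4 = -5  ✗
triangle: |3−4|=1 ≤ l₃=6 ≤ 3+4=7
parity: l₁+l₂+l₃ = 13 is odd

m_sum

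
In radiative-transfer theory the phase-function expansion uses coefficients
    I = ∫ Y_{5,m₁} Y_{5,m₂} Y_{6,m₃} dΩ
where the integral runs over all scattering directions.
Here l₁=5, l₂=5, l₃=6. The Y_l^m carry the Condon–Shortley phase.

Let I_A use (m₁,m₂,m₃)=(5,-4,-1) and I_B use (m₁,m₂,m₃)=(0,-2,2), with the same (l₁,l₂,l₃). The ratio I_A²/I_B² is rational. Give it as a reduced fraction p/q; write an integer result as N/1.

189/40

Shared (l₁,l₂,l₃)=(5,5,6): N and (l;000)² cancel in I_A²/I_B².
A: Δ = 4!·6!·6!/17! = 1/28588560; Racah Σ t=0..0: t=0:+1/2073600 = 1/2073600; ⇒ 3j(5 5 6; 5 -4 -1)² = 63/9724, sgn -1
B: Δ = 4!·6!·6!/17! = 1/28588560; Racah Σ t=0..3: t=0:+1/103680 t=1:−1/13824 t=2:+1/17280 t=3:−1/207360 = -1/103680; ⇒ 3j(5 5 6; 0 -2 2)² = 10/7293, sgn -1
I_A²/I_B² = (63/9724)/(10/7293) = 189/40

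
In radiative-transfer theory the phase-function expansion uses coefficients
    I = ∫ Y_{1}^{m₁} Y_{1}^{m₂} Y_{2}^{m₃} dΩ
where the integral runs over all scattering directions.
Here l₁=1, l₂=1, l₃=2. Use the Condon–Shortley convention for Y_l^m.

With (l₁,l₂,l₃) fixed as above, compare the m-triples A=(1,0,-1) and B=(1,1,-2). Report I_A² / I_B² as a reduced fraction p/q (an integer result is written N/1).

1/2

Same 1,1,2: normalisation and zero-m 3j drop out of the ratio.
A: Δ: 0! 2! 2! / 5! → 1/30; sum: t=0:+1/2 = 1/2; 3j²(1 1 2; 1 0 -1) = Δ·Π!·Σ² = 1/10  (sign -1)
B: Δ: 0! 2! 2! / 5! → 1/30; sum: t=0:+1/4 = 1/4; 3j²(1 1 2; 1 1 -2) = Δ·Π!·Σ² = 1/5  (sign +1)
I_A²/I_B² = (1/10)/(1/5) = 1/2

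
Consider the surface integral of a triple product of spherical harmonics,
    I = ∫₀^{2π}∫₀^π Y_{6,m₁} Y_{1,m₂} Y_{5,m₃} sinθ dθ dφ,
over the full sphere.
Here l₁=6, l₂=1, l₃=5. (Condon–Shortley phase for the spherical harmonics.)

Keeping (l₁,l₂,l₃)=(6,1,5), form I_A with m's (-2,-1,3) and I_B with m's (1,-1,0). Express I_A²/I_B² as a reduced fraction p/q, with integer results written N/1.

2/7

Same 6,1,5: normalisation and zero-m 3j drop out of the ratio.
A: Δ: 2! 10! 0! / 13! → 1/858; sum: t=0:+1/161280 = 1/161280; 3j²(6 1 5; -2 -1 3) = Δ·Π!·Σ² = 1/143  (sign +1)
B: Δ: 2! 10! 0! / 13! → 1/858; sum: t=0:+1/28800 = 1/28800; 3j²(6 1 5; 1 -1 0) = Δ·Π!·Σ² = 7/286  (sign -1)
I_A²/I_B² = (1/143)/(7/286) = 2/7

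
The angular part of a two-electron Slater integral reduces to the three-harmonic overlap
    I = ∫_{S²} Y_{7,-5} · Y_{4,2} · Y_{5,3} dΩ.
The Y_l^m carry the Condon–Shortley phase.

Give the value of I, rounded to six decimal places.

m-sum 0 ✓  L=16 even ✓  3≤5≤11 ✓
Π(2lᵢ+1) = 15×9×11 = 1485
triangle coeff Δ(7,4,5) = 1/6126120
Σ_t [2,4]: t=2:+1/69120 t=3:−1/20736 t=4:+1/69120 = -1/51840
(3j)²=280/21879 [(7 4 5; 0 0 0)], sign=+1
Σ_t [4,6]: t=4:+1/3870720 t=5:−1/604800 t=6:+1/2073600 = -53/58060800
(3j)²=2809/185640 [(7 4 5; -5 2 3)], sign=-1
⇒ 4πI² = 14045/48841
I = (-1)√(14045/48841/(4π)) = -0.15127378

-0.151274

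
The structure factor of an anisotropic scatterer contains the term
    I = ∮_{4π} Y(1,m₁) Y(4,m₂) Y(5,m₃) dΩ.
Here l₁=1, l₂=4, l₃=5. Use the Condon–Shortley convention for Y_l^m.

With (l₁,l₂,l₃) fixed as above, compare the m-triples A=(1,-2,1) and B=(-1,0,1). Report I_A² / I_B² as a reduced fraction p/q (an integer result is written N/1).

2/5

Shared (l₁,l₂,l₃)=(1,4,5): N and (l;000)² cancel in I_A²/I_B².
A: Δ = 0!·2!·8!/11! = 1/495; Racah Σ t=0..0: t=0:+1/2880 = 1/2880; ⇒ 3j(1 4 5; 1 -2 1)² = 2/165, sgn +1
B: Δ = 0!·2!·8!/11! = 1/495; Racah Σ t=0..0: t=0:+1/1152 = 1/1152; ⇒ 3j(1 4 5; -1 0 1)² = 1/33, sgn +1
I_A²/I_B² = (2/165)/(1/33) = 2/5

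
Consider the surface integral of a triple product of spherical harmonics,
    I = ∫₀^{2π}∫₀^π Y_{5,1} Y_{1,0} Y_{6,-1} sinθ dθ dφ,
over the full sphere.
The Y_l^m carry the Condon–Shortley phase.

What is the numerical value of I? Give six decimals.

Checks pass: Σm=0; 12 even; l₃=6∈[4,6].
(2·5+1)(2·1+1)(2·6+1) = 429
Δ: 0! 10! 2! / 13! → 1/858
sum: t=0:+1/14400 = 1/14400
3j²(5 1 6; 0 0 0) = Δ·Π!·Σ² = 6/143  (sign +1)
sum: t=0:+1/17280 = 1/17280
3j²(5 1 6; 1 0 -1) = Δ·Π!·Σ² = 35/858  (sign -1)
combine: 4πI² = 429·6/143·35/858 = 105/143
take √, sign -1: I = -0.24172507

-0.241725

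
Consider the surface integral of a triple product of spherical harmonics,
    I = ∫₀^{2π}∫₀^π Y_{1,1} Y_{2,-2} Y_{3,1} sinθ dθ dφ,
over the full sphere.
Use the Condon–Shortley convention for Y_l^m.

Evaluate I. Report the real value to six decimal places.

-0.082589

Checks pass: Σm=0; 6 even; l₃=3∈[1,3].
(2·1+1)(2·2+1)(2·3+1) = 105
Δ: 0! 2! 4! / 7! → 1/105
sum: t=0:+1/4 = 1/4
3j²(1 2 3; 0 0 0) = Δ·Π!·Σ² = 3/35  (sign -1)
sum: t=0:+1/48 = 1/48
3j²(1 2 3; 1 -2 1) = Δ·Π!·Σ² = 1/105  (sign +1)
combine: 4πI² = 105·3/35·1/105 = 3/35
take √, sign -1: I = -0.08258890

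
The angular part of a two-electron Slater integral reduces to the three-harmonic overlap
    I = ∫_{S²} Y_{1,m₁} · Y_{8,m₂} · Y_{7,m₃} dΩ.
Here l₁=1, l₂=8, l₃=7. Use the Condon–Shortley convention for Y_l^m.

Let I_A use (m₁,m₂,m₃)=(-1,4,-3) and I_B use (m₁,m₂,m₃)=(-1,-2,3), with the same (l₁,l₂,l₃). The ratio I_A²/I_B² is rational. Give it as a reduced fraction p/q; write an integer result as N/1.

22/5

Shared (l₁,l₂,l₃)=(1,8,7): N and (l;000)² cancel in I_A²/I_B².
A: Δ = 2!·0!·14!/17! = 1/2040; Racah Σ t=2..2: t=2:+1/174182400 = 1/174182400; ⇒ 3j(1 8 7; -1 4 -3)² = 11/340, sgn +1
B: Δ = 2!·0!·14!/17! = 1/2040; Racah Σ t=2..2: t=2:+1/174182400 = 1/174182400; ⇒ 3j(1 8 7; -1 -2 3)² = 1/136, sgn +1
I_A²/I_B² = (11/340)/(1/136) = 22/5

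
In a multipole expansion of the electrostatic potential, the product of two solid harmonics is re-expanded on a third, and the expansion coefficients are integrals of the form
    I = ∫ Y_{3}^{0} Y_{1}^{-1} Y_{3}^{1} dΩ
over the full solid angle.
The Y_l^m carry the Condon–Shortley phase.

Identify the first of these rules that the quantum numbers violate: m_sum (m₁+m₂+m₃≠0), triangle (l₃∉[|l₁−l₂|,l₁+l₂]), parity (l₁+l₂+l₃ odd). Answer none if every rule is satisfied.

parity

azimuthal sum: 0 − 1 + 1 = 0  ✓
2 ≤ 3 ≤ 4 (triangle on l)  ✓
L = 3 + 1 + 3 = 7 (odd)  ✗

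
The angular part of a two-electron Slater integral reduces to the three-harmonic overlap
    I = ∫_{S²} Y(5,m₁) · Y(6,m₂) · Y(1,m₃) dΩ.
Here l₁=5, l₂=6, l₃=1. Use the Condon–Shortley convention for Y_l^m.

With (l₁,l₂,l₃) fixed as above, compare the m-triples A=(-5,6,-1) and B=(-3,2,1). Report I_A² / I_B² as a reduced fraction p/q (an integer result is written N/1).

Same 5,6,1: normalisation and zero-m 3j drop out of the ratio.
A: Δ: 10! 0! 2! / 13! → 1/858; sum: t=10:+1/7257600 = 1/7257600; 3j²(5 6 1; -5 6 -1) = Δ·Π!·Σ² = 1/13  (sign +1)
B: Δ: 10! 0! 2! / 13! → 1/858; sum: t=8:+1/161280 = 1/161280; 3j²(5 6 1; -3 2 1) = Δ·Π!·Σ² = 1/143  (sign +1)
I_A²/I_B² = (1/13)/(1/143) = 11/1

11/1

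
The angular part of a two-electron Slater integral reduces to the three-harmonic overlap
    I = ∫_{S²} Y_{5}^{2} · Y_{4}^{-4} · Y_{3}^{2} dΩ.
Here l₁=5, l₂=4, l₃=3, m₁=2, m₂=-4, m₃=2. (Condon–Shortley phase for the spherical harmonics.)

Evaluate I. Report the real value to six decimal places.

Checks pass: Σm=0; 12 even; l₃=3∈[1,9].
(2·5+1)(2·4+1)(2·3+1) = 693
Δ: 6! 4! 2! / 13! → 1/180180
sum: t=2:+1/576 t=3:−1/144 t=4:+1/576 = -1/288
3j²(5 4 3; 0 0 0) = Δ·Π!·Σ² = 20/1001  (sign +1)
sum: t=0:+1/8640 = 1/8640
3j²(5 4 3; 2 -4 2) = Δ·Π!·Σ² = 14/1287  (sign -1)
combine: 4πI² = 693·20/1001·14/1287 = 280/1859
take √, sign -1: I = -0.10947990

-0.109480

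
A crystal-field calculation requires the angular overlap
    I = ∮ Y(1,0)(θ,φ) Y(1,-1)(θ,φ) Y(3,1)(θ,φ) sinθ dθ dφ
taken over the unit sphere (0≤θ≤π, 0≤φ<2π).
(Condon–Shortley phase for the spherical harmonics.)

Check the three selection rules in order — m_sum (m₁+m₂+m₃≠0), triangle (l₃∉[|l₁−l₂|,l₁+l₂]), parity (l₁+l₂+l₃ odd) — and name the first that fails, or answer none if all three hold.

triangle

m₁+m₂+m₃ = 0 − 1 + 1 = 0  ✓
triangle: |1−1|=0 ≤ l₃=3 ≤ 1+1=2  ✗
parity: l₁+l₂+l₃ = 5 is odd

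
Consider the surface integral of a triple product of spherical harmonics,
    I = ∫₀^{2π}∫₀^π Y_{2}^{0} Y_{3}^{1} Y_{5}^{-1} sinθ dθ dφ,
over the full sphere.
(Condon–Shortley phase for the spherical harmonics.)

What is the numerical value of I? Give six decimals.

m-sum 0 ✓  L=10 even ✓  1≤5≤5 ✓
Π(2lᵢ+1) = 5×7×11 = 385
triangle coeff Δ(2,3,5) = 1/2310
Σ_t [0,0]: t=0:+1/144 = 1/144
(3j)²=10/231 [(2 3 5; 0 0 0)], sign=-1
Σ_t [0,0]: t=0:+1/192 = 1/192
(3j)²=3/77 [(2 3 5; 0 1 -1)], sign=+1
⇒ 4πI² = 50/77
I = (-1)√(50/77/(4π)) = -0.22731846

-0.227318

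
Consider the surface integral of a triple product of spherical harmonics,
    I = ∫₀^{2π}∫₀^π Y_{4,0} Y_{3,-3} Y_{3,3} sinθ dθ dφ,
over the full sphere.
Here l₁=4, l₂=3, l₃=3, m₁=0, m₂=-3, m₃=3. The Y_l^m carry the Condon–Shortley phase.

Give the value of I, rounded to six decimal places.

-0.076935

Rules hold: Σm=0, L=10 even, 1≤3≤7.
N = 9·7·7 = 441
Δ = 4!·4!·2!/11! = 1/34650
Racah Σ t=1..3: t=1:−1/72 t=2:+1/16 t=3:−1/72 = 5/144
⇒ 3j(4 3 3; 0 0 0)² = 2/77, sgn -1
Racah Σ t=0..0: t=0:+1/1152 = 1/1152
⇒ 3j(4 3 3; 0 -3 3)² = 1/154, sgn +1
4πI² = N·(3j₀)²·(3jₘ)² = 9/121
I = -1·√(0.0743802/4π) = -0.07693494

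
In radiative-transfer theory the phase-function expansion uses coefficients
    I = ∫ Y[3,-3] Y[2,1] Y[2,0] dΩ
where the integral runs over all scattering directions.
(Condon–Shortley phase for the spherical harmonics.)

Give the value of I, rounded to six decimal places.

0.000000

Σmᵢ = -2 ≠ 0, so the φ-integral vanishes; I = 0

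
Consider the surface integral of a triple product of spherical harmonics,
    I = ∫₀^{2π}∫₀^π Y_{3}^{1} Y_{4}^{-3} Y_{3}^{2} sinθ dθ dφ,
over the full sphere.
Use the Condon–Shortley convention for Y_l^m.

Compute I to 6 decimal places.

-0.095955

m-sum 0 ✓  L=10 even ✓  1≤3≤7 ✓
Π(2lᵢ+1) = 7×9×7 = 441
triangle coeff Δ(3,4,3) = 1/34650
Σ_t [1,3]: t=1:−1/72 t=2:+1/16 t=3:−1/72 = 5/144
(3j)²=2/77 [(3 4 3; 0 0 0)], sign=-1
Σ_t [0,1]: t=0:+1/288 t=1:−1/144 = -1/288
(3j)²=1/99 [(3 4 3; 1 -3 2)], sign=+1
⇒ 4πI² = 14/121
I = (-1)√(14/121/(4π)) = -0.09595473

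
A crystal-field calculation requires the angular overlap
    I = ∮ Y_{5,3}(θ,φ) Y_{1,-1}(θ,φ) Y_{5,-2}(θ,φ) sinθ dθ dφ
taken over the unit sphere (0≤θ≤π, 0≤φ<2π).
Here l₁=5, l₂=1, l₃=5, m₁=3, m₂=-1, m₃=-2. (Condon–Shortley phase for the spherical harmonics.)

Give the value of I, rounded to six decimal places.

Σlᵢ=11 odd — θ-integrand is odd under cosθ→−cosθ; I=0

0.000000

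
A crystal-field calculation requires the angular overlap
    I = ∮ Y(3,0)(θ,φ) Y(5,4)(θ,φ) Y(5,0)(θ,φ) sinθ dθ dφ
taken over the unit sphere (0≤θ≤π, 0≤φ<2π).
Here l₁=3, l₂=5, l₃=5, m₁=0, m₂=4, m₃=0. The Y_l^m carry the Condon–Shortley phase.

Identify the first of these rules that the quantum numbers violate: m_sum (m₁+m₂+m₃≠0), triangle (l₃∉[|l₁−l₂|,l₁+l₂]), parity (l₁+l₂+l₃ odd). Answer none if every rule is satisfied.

m_sum

azimuthal sum: 0 + 4 + 0 = 4  ✗
2 ≤ 5 ≤ 8 (triangle on l)
L = 3 + 5 + 5 = 13 (odd)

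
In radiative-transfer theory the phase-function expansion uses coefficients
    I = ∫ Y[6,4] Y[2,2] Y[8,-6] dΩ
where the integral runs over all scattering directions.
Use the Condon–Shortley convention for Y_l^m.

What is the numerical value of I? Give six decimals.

m-sum 0 ✓  L=16 even ✓  4≤8≤8 ✓
Π(2lᵢ+1) = 13×5×17 = 1105
triangle coeff Δ(6,2,8) = 1/30940
Σ_t [0,0]: t=0:+1/2073600 = 1/2073600
(3j)²=28/1105 [(6 2 8; 0 0 0)], sign=+1
Σ_t [0,0]: t=0:+1/174182400 = 1/174182400
(3j)²=11/340 [(6 2 8; 4 2 -6)], sign=+1
⇒ 4πI² = 77/85
I = (+1)√(77/85/(4π)) = 0.26849176

0.268492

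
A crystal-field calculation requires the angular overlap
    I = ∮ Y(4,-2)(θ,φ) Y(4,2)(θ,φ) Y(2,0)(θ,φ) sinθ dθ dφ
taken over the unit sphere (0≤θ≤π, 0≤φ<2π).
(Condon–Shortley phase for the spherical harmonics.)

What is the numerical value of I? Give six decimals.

0.065536

Rules hold: Σm=0, L=10 even, 0≤2≤8.
N = 9·9·5 = 405
Δ = 6!·2!·2!/11! = 1/13860
Racah Σ t=2..4: t=2:+1/192 t=3:−1/36 t=4:+1/192 = -5/288
⇒ 3j(4 4 2; 0 0 0)² = 20/693, sgn -1
Racah Σ t=4..6: t=4:+1/192 t=5:−1/120 t=6:+1/2880 = -1/360
⇒ 3j(4 4 2; -2 2 0)² = 16/3465, sgn -1
4πI² = N·(3j₀)²·(3jₘ)² = 320/5929
I = +1·√(0.053972/4π) = 0.06553591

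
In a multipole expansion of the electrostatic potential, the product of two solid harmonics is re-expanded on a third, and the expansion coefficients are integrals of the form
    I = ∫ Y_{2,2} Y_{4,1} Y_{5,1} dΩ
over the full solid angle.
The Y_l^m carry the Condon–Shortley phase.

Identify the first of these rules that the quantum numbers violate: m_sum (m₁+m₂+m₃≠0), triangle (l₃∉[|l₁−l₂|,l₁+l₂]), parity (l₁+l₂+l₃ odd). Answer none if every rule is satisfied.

m₁+m₂+m₃ = 2 + 1 + 1 = 4  ✗
triangle: |2−4|=2 ≤ l₃=5 ≤ 2+4=6
parity: l₁+l₂+l₃ = 11 is odd

m_sum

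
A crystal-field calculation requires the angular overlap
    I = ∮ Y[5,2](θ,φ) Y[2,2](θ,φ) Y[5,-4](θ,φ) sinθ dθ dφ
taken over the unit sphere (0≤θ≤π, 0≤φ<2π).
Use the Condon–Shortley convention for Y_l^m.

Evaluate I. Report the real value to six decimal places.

Checks pass: Σm=0; 12 even; l₃=5∈[3,7].
(2·5+1)(2·2+1)(2·5+1) = 605
Δ: 2! 8! 2! / 13! → 1/38610
sum: t=0:+1/2880 t=1:−1/576 t=2:+1/2880 = -1/960
3j²(5 2 5; 0 0 0) = Δ·Π!·Σ² = 10/429  (sign +1)
sum: t=2:+1/20160 = 1/20160
3j²(5 2 5; 2 2 -4) = Δ·Π!·Σ² = 12/715  (sign -1)
combine: 4πI² = 605·10/429·12/715 = 40/169
take √, sign -1: I = -0.13724032

-0.137240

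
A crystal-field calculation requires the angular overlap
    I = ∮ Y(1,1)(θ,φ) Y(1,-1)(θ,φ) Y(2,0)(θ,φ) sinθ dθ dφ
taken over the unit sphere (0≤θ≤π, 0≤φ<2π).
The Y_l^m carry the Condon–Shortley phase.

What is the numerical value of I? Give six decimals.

Rules hold: Σm=0, L=4 even, 0≤2≤2.
N = 3·3·5 = 45
Δ = 0!·2!·2!/5! = 1/30
Racah Σ t=0..0: t=0:+1/1 = 1/1
⇒ 3j(1 1 2; 0 0 0)² = 2/15, sgn +1
Racah Σ t=0..0: t=0:+1/4 = 1/4
⇒ 3j(1 1 2; 1 -1 0)² = 1/30, sgn +1
4πI² = N·(3j₀)²·(3jₘ)² = 1/5
I = +1·√(0.2/4π) = 0.12615663

0.126157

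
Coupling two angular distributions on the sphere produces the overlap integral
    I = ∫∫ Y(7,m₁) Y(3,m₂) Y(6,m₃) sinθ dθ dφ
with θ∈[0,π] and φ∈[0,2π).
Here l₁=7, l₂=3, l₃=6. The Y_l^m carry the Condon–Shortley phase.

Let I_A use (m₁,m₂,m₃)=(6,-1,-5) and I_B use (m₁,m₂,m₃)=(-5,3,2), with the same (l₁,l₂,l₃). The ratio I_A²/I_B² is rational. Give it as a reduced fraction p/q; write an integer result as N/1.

143/4050

Shared (l₁,l₂,l₃)=(7,3,6): N and (l;000)² cancel in I_A²/I_B².
A: Δ = 4!·10!·2!/17! = 1/2042040; Racah Σ t=0..1: t=0:+1/17418240 t=1:−1/21772800 = 1/87091200; ⇒ 3j(7 3 6; 6 -1 -5)² = 11/14280, sgn -1
B: Δ = 4!·10!·2!/17! = 1/2042040; Racah Σ t=4..4: t=4:+1/3870720 = 1/3870720; ⇒ 3j(7 3 6; -5 3 2)² = 135/6188, sgn +1
I_A²/I_B² = (11/14280)/(135/6188) = 143/4050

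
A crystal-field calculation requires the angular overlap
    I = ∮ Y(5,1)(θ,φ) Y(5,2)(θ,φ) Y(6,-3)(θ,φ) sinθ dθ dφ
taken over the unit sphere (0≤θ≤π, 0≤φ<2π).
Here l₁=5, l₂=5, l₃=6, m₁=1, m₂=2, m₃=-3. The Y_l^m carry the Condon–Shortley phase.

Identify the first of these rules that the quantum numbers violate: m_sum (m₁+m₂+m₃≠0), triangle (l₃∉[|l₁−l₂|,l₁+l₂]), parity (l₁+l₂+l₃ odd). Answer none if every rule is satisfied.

Σmᵢ = 0  ✓
l₃∈[|l₁−l₂|,l₁+l₂]=[0,10], have l₃=6  ✓
Σlᵢ = 16 ⇒ even  ✓

none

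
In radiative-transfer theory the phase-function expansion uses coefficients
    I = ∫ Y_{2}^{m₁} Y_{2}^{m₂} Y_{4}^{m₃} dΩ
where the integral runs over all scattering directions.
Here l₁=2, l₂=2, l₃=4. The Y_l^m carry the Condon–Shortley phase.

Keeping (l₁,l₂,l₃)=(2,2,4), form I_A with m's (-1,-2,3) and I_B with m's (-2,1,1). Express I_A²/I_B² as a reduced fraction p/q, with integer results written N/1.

l's match ⇒ only the (l;m) 3-j factors differ between A and B.
A: triangle coeff Δ(2,2,4) = 1/630; Σ_t [0,0]: t=0:+1/144 = 1/144; (3j)²=1/18 [(2 2 4; -1 -2 3)], sign=-1
B: triangle coeff Δ(2,2,4) = 1/630; Σ_t [0,0]: t=0:+1/144 = 1/144; (3j)²=1/126 [(2 2 4; -2 1 1)], sign=-1
I_A²/I_B² = (1/18)/(1/126) = 7/1

7/1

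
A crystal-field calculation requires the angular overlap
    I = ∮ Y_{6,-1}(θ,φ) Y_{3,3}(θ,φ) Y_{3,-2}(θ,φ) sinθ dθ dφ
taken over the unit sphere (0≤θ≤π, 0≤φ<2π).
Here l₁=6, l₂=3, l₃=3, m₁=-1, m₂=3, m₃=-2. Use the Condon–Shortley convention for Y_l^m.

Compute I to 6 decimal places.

-0.031364

Checks pass: Σm=0; 12 even; l₃=3∈[3,9].
(2·6+1)(2·3+1)(2·3+1) = 637
Δ: 6! 6! 0! / 13! → 1/12012
sum: t=3:−1/1296 = -1/1296
3j²(6 3 3; 0 0 0) = Δ·Π!·Σ² = 100/3003  (sign +1)
sum: t=6:+1/86400 = 1/86400
3j²(6 3 3; -1 3 -2) = Δ·Π!·Σ² = 1/1716  (sign -1)
combine: 4πI² = 637·100/3003·1/1716 = 175/14157
take √, sign -1: I = -0.03136379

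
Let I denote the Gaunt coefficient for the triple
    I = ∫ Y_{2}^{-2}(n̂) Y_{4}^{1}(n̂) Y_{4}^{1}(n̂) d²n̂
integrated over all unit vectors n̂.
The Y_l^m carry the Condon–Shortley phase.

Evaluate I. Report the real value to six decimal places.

Checks pass: Σm=0; 10 even; l₃=4∈[2,6].
(2·2+1)(2·4+1)(2·4+1) = 405
Δ: 2! 2! 6! / 11! → 1/13860
sum: t=0:+1/192 t=1:−1/36 t=2:+1/192 = -5/288
3j²(2 4 4; 0 0 0) = Δ·Π!·Σ² = 20/693  (sign -1)
sum: t=2:+1/144 = 1/144
3j²(2 4 4; -2 1 1) = Δ·Π!·Σ² = 10/231  (sign -1)
combine: 4πI² = 405·20/693·10/231 = 3000/5929
take √, sign +1: I = 0.20066192

0.200662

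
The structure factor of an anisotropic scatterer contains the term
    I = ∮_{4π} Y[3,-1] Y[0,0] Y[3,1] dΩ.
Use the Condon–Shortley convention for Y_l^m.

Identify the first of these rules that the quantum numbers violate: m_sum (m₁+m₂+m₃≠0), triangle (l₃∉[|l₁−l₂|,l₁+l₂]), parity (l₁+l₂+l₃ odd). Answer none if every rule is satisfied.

Σmᵢ = 0  ✓
l₃∈[|l₁−l₂|,l₁+l₂]=[3,3], have l₃=3  ✓
Σlᵢ = 6 ⇒ even  ✓

none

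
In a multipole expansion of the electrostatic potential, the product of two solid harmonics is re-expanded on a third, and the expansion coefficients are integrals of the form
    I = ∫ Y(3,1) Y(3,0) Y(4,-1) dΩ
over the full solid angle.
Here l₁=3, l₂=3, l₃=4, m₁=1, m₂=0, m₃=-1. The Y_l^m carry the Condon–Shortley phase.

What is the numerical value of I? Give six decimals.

Checks pass: Σm=0; 10 even; l₃=4∈[0,6].
(2·3+1)(2·3+1)(2·4+1) = 441
Δ: 2! 4! 4! / 11! → 1/34650
sum: t=0:+1/72 t=1:−1/16 t=2:+1/72 = -5/144
3j²(3 3 4; 0 0 0) = Δ·Π!·Σ² = 2/77  (sign -1)
sum: t=0:+1/48 t=1:−1/24 t=2:+1/288 = -5/288
3j²(3 3 4; 1 0 -1) = Δ·Π!·Σ² = 5/462  (sign +1)
combine: 4πI² = 441·2/77·5/462 = 15/121
take √, sign -1: I = -0.09932258

-0.099323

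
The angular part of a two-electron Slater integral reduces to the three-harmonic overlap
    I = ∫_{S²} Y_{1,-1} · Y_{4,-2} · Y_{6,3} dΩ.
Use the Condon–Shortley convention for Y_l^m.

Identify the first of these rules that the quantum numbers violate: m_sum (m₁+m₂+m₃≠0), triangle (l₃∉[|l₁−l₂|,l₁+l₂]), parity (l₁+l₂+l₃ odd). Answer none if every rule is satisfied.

triangle

Σmᵢ = 0  ✓
l₃∈[|l₁−l₂|,l₁+l₂]=[3,5], have l₃=6  ✗
Σlᵢ = 11 ⇒ odd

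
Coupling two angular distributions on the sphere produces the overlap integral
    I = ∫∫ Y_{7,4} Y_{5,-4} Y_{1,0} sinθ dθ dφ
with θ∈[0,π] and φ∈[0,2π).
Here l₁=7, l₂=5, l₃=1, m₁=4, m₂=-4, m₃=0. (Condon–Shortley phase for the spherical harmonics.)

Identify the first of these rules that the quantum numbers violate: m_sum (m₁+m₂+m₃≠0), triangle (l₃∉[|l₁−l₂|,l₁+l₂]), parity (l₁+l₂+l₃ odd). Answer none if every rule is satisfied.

azimuthal sum: 4 − 4 + 0 = 0  ✓
2 ≤ 1 ≤ 12 (triangle on l)  ✗
L = 7 + 5 + 1 = 13 (odd)

triangle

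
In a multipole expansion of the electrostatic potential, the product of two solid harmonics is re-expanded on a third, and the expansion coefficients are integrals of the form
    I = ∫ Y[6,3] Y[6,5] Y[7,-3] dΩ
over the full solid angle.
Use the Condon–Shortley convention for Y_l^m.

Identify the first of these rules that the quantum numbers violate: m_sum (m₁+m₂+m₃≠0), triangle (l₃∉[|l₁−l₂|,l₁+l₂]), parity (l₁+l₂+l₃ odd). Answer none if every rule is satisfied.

m_sum

azimuthal sum: 3 + 5 − 3 = 5  ✗
0 ≤ 7 ≤ 12 (triangle on l)
L = 6 + 6 + 7 = 19 (odd)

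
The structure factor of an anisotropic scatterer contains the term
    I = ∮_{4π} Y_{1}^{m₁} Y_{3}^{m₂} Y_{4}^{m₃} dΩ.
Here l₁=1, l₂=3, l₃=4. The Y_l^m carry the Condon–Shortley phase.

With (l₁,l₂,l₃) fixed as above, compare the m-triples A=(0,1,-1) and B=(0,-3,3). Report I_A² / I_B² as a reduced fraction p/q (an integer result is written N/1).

Shared (l₁,l₂,l₃)=(1,3,4): N and (l;000)² cancel in I_A²/I_B².
A: Δ = 0!·2!·6!/9! = 1/252; Racah Σ t=0..0: t=0:+1/48 = 1/48; ⇒ 3j(1 3 4; 0 1 -1)² = 5/84, sgn -1
B: Δ = 0!·2!·6!/9! = 1/252; Racah Σ t=0..0: t=0:+1/720 = 1/720; ⇒ 3j(1 3 4; 0 -3 3)² = 1/36, sgn -1
I_A²/I_B² = (5/84)/(1/36) = 15/7

15/7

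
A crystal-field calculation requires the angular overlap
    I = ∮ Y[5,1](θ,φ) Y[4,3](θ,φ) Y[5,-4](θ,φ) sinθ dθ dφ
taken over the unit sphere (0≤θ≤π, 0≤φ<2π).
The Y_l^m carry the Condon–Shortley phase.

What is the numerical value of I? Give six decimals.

m-sum 0 ✓  L=14 even ✓  1≤5≤9 ✓
Π(2lᵢ+1) = 11×9×11 = 1089
triangle coeff Δ(5,4,5) = 1/3153150
Σ_t [0,4]: t=0:+1/69120 t=1:−1/1728 t=2:+1/576 t=3:−1/1728 t=4:+1/69120 = 7/11520
(3j)²=2/143 [(5 4 5; 0 0 0)], sign=-1
Σ_t [3,4]: t=3:−1/17280 t=4:+1/103680 = -1/20736
(3j)²=10/429 [(5 4 5; 1 3 -4)], sign=+1
⇒ 4πI² = 60/169
I = (-1)√(60/169/(4π)) = -0.16808437

-0.168084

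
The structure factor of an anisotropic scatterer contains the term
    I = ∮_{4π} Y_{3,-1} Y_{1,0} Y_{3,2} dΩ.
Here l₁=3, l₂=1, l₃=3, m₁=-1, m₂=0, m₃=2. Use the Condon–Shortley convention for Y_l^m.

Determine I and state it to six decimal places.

0.000000

Σmᵢ = 1 ≠ 0, so the φ-integral vanishes; I = 0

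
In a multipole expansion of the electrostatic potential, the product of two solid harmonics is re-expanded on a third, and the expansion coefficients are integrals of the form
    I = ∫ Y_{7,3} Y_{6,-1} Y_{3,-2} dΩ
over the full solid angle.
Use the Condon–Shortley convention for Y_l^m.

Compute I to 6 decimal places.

0.023482

m-sum 0 ✓  L=16 even ✓  1≤3≤13 ✓
Π(2lᵢ+1) = 15×13×7 = 1365
triangle coeff Δ(7,6,3) = 1/2042040
Σ_t [4,6]: t=4:+1/207360 t=5:−1/57600 t=6:+1/207360 = -1/129600
(3j)²=168/12155 [(7 6 3; 0 0 0)], sign=+1
Σ_t [3,4]: t=3:−1/362880 t=4:+1/414720 = -1/2903040
(3j)²=25/68068 [(7 6 3; 3 -1 -2)], sign=+1
⇒ 4πI² = 3150/454597
I = (+1)√(3150/454597/(4π)) = 0.02348211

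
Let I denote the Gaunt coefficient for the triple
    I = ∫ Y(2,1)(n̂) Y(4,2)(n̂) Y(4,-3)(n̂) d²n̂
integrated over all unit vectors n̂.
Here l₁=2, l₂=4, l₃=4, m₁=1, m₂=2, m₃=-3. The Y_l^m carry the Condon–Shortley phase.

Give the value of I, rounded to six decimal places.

-0.187702

Checks pass: Σm=0; 10 even; l₃=4∈[2,6].
(2·2+1)(2·4+1)(2·4+1) = 405
Δ: 2! 2! 6! / 11! → 1/13860
sum: t=0:+1/192 t=1:−1/36 t=2:+1/192 = -5/288
3j²(2 4 4; 0 0 0) = Δ·Π!·Σ² = 20/693  (sign -1)
sum: t=0:+1/1440 t=1:−1/240 = -1/288
3j²(2 4 4; 1 2 -3) = Δ·Π!·Σ² = 5/132  (sign +1)
combine: 4πI² = 405·20/693·5/132 = 375/847
take √, sign -1: I = -0.18770204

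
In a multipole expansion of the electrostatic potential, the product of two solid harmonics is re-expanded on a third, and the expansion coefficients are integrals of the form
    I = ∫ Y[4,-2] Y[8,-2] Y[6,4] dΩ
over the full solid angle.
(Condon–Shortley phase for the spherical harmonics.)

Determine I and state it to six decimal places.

Checks pass: Σm=0; 18 even; l₃=6∈[4,12].
(2·4+1)(2·8+1)(2·6+1) = 1989
Δ: 6! 2! 10! / 19! → 1/23279256
sum: t=2:+1/1658880 t=3:−1/518400 t=4:+1/1658880 = -1/1382400
3j²(4 8 6; 0 0 0) = Δ·Π!·Σ² = 504/46189  (sign -1)
sum: t=4:+1/7741440 t=5:−1/43545600 t=6:+1/5225472000 = 139/1306368000
3j²(4 8 6; -2 -2 4) = Δ·Π!·Σ² = 38642/2909907  (sign +1)
combine: 4πI² = 1989·504/46189·38642/2909907 = 2782224/9653501
take √, sign -1: I = -0.15144282

-0.151443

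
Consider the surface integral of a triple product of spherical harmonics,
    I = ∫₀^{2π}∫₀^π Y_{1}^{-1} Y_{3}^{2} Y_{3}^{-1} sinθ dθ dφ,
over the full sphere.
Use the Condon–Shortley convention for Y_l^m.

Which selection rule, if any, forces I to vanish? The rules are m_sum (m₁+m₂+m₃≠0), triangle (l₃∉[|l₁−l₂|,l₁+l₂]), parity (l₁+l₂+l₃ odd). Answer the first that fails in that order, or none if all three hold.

parity

m₁+m₂+m₃ = -1 + 2 − 1 = 0  ✓
triangle: |1−3|=2 ≤ l₃=3 ≤ 1+3=4  ✓
parity: l₁+l₂+l₃ = 7 is odd  ✗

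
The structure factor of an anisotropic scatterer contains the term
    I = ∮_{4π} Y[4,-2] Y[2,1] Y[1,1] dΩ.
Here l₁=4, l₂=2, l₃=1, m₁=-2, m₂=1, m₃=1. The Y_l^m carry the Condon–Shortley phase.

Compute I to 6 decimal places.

0.000000

triangle: need 2≤l₃≤6, have 1; I=0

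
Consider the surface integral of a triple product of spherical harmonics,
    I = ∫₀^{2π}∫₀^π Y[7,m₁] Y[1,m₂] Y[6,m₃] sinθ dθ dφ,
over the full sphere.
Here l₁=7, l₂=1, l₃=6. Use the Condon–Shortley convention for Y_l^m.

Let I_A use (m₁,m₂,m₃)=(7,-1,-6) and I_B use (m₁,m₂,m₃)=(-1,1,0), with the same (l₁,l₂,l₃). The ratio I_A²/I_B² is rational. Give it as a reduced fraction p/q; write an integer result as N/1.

Same 7,1,6: normalisation and zero-m 3j drop out of the ratio.
A: Δ: 2! 12! 0! / 15! → 1/1365; sum: t=0:+1/958003200 = 1/958003200; 3j²(7 1 6; 7 -1 -6) = Δ·Π!·Σ² = 1/15  (sign +1)
B: Δ: 2! 12! 0! / 15! → 1/1365; sum: t=2:+1/1036800 = 1/1036800; 3j²(7 1 6; -1 1 0) = Δ·Π!·Σ² = 4/195  (sign +1)
I_A²/I_B² = (1/15)/(4/195) = 13/4

13/4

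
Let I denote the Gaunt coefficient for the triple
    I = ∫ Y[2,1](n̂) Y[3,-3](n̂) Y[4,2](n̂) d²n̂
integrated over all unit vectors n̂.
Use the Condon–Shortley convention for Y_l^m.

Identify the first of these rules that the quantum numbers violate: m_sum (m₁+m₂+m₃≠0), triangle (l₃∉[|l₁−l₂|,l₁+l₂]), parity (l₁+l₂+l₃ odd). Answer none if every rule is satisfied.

parity

azimuthal sum: 1 − 3 + 2 = 0  ✓
1 ≤ 4 ≤ 5 (triangle on l)  ✓
L = 2 + 3 + 4 = 9 (odd)  ✗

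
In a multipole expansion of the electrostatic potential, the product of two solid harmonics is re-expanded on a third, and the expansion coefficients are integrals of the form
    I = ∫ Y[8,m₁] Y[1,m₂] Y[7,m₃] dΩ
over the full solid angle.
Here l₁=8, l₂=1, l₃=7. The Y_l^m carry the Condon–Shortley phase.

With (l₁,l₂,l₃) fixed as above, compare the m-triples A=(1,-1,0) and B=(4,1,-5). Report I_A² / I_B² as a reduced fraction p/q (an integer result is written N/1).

6/1

Same 8,1,7: normalisation and zero-m 3j drop out of the ratio.
A: Δ: 2! 14! 0! / 17! → 1/2040; sum: t=0:+1/50803200 = 1/50803200; 3j²(8 1 7; 1 -1 0) = Δ·Π!·Σ² = 3/170  (sign -1)
B: Δ: 2! 14! 0! / 17! → 1/2040; sum: t=2:+1/1916006400 = 1/1916006400; 3j²(8 1 7; 4 1 -5) = Δ·Π!·Σ² = 1/340  (sign +1)
I_A²/I_B² = (3/170)/(1/340) = 6/1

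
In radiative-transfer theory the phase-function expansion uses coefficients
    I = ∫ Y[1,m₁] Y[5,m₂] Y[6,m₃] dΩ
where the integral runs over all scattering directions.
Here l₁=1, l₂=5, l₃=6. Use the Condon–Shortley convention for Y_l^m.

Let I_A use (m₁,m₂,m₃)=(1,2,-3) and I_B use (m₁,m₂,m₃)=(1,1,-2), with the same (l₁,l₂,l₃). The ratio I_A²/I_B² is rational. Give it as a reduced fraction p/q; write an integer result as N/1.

9/7

l's match ⇒ only the (l;m) 3-j factors differ between A and B.
A: triangle coeff Δ(1,5,6) = 1/858; Σ_t [0,0]: t=0:+1/60480 = 1/60480; (3j)²=6/143 [(1 5 6; 1 2 -3)], sign=-1
B: triangle coeff Δ(1,5,6) = 1/858; Σ_t [0,0]: t=0:+1/34560 = 1/34560; (3j)²=14/429 [(1 5 6; 1 1 -2)], sign=+1
I_A²/I_B² = (6/143)/(14/429) = 9/7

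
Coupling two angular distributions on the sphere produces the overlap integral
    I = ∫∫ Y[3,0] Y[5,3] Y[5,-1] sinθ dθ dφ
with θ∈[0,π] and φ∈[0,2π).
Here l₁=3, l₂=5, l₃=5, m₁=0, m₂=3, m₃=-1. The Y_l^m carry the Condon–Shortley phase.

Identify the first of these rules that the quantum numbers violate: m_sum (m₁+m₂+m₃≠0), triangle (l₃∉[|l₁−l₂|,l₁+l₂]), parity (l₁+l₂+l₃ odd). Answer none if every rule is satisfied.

m₁+m₂+m₃ = 0 + 3 − 1 = 2  ✗
triangle: |3−5|=2 ≤ l₃=5 ≤ 3+5=8
parity: l₁+l₂+l₃ = 13 is odd

m_sum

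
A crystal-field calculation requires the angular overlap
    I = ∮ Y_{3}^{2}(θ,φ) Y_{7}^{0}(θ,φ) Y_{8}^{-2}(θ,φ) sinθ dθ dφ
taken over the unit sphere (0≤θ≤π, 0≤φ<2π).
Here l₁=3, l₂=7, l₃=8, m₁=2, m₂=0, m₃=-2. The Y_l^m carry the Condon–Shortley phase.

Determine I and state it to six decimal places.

Rules hold: Σm=0, L=18 even, 4≤8≤10.
N = 7·15·17 = 1785
Δ = 2!·4!·12!/19! = 1/5290740
Racah Σ t=0..2: t=0:+1/7257600 t=1:−1/2073600 t=2:+1/7257600 = -1/4838400
⇒ 3j(3 7 8; 0 0 0)² = 252/20995, sgn -1
Racah Σ t=0..1: t=0:+1/7257600 t=1:−1/12441600 = 1/17418240
⇒ 3j(3 7 8; 2 0 -2)² = 125/25194, sgn +1
4πI² = N·(3j₀)²·(3jₘ)² = 110250/1037153
I = -1·√(0.106301/4π) = -0.09197355

-0.091974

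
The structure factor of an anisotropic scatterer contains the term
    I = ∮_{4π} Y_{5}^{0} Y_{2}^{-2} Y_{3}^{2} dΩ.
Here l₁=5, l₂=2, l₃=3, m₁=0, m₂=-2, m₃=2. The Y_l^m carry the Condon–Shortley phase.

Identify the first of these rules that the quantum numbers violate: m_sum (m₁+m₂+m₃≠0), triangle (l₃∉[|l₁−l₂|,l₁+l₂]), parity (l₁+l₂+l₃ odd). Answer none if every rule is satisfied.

azimuthal sum: 0 − 2 + 2 = 0  ✓
3 ≤ 3 ≤ 7 (triangle on l)  ✓
L = 5 + 2 + 3 = 10 (even)  ✓

none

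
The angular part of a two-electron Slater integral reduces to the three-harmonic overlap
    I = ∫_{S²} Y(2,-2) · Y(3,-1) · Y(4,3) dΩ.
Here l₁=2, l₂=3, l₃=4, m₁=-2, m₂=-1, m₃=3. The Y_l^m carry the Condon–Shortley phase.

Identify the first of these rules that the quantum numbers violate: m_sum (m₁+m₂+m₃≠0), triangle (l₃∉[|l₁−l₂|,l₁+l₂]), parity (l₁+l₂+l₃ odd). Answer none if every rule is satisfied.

parity

m₁+m₂+m₃ = -2 − 1 + 3 = 0  ✓
triangle: |2−3|=1 ≤ l₃=4 ≤ 2+3=5  ✓
parity: l₁+l₂+l₃ = 9 is odd  ✗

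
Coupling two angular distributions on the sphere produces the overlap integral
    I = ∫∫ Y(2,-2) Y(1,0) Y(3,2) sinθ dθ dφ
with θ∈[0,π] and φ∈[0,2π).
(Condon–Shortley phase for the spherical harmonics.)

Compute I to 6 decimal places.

0.184674

Checks pass: Σm=0; 6 even; l₃=3∈[1,3].
(2·2+1)(2·1+1)(2·3+1) = 105
Δ: 0! 4! 2! / 7! → 1/105
sum: t=0:+1/4 = 1/4
3j²(2 1 3; 0 0 0) = Δ·Π!·Σ² = 3/35  (sign -1)
sum: t=0:+1/24 = 1/24
3j²(2 1 3; -2 0 2) = Δ·Π!·Σ² = 1/21  (sign -1)
combine: 4πI² = 105·3/35·1/21 = 3/7
take √, sign +1: I = 0.18467439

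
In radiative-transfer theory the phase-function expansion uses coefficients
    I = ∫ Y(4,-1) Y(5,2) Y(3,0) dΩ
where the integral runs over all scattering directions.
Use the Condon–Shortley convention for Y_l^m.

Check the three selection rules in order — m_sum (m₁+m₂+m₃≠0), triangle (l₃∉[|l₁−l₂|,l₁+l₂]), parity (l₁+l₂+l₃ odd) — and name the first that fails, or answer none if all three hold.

m₁+m₂+m₃ = -1 + 2 + 0 = 1  ✗
triangle: |4−5|=1 ≤ l₃=3 ≤ 4+5=9
parity: l₁+l₂+l₃ = 12 is even

m_sum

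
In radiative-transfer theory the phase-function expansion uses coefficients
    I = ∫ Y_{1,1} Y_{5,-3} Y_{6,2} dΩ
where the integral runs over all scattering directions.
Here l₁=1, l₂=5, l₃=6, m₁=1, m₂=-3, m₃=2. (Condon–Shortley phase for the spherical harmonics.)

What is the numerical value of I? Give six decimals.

m-sum 0 ✓  L=12 even ✓  4≤6≤6 ✓
Π(2lᵢ+1) = 3×11×13 = 429
triangle coeff Δ(1,5,6) = 1/858
Σ_t [0,0]: t=0:+1/14400 = 1/14400
(3j)²=6/143 [(1 5 6; 0 0 0)], sign=+1
Σ_t [0,0]: t=0:+1/161280 = 1/161280
(3j)²=1/143 [(1 5 6; 1 -3 2)], sign=+1
⇒ 4πI² = 18/143
I = (+1)√(18/143/(4π)) = 0.10008369

0.100084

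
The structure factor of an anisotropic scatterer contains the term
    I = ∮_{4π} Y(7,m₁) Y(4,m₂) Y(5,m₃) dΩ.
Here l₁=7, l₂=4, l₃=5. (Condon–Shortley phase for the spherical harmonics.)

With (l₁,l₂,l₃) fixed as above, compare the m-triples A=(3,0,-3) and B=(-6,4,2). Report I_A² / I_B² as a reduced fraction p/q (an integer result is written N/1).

2645/24024

l's match ⇒ only the (l;m) 3-j factors differ between A and B.
A: triangle coeff Δ(7,4,5) = 1/6126120; Σ_t [2,4]: t=2:+1/138240 t=3:−1/181440 t=4:+1/3870720 = 23/11612160; (3j)²=529/204204 [(7 4 5; 3 0 -3)], sign=+1
B: triangle coeff Δ(7,4,5) = 1/6126120; Σ_t [6,6]: t=6:+1/7257600 = 1/7257600; (3j)²=2/85 [(7 4 5; -6 4 2)], sign=-1
I_A²/I_B² = (529/204204)/(2/85) = 2645/24024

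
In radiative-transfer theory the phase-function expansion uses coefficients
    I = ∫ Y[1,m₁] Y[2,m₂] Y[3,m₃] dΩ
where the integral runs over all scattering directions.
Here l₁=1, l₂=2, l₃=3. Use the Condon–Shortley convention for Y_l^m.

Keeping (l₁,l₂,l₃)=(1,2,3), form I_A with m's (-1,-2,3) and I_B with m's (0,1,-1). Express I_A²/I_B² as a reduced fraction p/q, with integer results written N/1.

Same 1,2,3: normalisation and zero-m 3j drop out of the ratio.
A: Δ: 0! 2! 4! / 7! → 1/105; sum: t=0:+1/48 = 1/48; 3j²(1 2 3; -1 -2 3) = Δ·Π!·Σ² = 1/7  (sign +1)
B: Δ: 0! 2! 4! / 7! → 1/105; sum: t=0:+1/6 = 1/6; 3j²(1 2 3; 0 1 -1) = Δ·Π!·Σ² = 8/105  (sign +1)
I_A²/I_B² = (1/7)/(8/105) = 15/8

15/8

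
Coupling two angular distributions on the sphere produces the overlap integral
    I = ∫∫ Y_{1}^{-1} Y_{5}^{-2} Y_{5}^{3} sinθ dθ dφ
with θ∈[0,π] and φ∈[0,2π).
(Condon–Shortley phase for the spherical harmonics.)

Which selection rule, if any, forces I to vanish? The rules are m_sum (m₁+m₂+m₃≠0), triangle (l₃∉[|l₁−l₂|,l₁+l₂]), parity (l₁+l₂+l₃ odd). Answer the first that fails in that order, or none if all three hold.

azimuthal sum: -1 − 2 + 3 = 0  ✓
4 ≤ 5 ≤ 6 (triangle on l)  ✓
L = 1 + 5 + 5 = 11 (odd)  ✗

parity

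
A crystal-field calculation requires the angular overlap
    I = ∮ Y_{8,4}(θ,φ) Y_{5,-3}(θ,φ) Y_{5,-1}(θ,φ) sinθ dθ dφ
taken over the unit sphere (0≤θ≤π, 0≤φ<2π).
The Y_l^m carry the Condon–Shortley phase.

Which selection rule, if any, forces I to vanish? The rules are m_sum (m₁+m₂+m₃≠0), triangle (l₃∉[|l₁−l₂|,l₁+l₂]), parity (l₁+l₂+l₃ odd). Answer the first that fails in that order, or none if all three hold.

none

azimuthal sum: 4 − 3 − 1 = 0  ✓
3 ≤ 5 ≤ 13 (triangle on l)  ✓
L = 8 + 5 + 5 = 18 (even)  ✓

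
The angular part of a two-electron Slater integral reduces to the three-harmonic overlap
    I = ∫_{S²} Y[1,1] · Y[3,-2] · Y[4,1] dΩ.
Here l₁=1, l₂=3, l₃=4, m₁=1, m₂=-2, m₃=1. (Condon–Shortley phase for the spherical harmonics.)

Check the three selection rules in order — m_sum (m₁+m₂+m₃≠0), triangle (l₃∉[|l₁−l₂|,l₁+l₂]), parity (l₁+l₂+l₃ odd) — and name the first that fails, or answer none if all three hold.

Σmᵢ = 0  ✓
l₃∈[|l₁−l₂|,l₁+l₂]=[2,4], have l₃=4  ✓
Σlᵢ = 8 ⇒ even  ✓

none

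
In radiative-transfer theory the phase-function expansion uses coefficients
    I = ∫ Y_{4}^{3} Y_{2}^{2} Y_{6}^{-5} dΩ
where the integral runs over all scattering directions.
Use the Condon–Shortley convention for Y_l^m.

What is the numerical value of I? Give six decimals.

-0.288917

m-sum 0 ✓  L=12 even ✓  2≤6≤6 ✓
Π(2lᵢ+1) = 9×5×13 = 585
triangle coeff Δ(4,2,6) = 1/6435
Σ_t [0,0]: t=0:+1/2304 = 1/2304
(3j)²=5/143 [(4 2 6; 0 0 0)], sign=+1
Σ_t [0,0]: t=0:+1/120960 = 1/120960
(3j)²=2/39 [(4 2 6; 3 2 -5)], sign=-1
⇒ 4πI² = 150/143
I = (-1)√(150/143/(4π)) = -0.28891672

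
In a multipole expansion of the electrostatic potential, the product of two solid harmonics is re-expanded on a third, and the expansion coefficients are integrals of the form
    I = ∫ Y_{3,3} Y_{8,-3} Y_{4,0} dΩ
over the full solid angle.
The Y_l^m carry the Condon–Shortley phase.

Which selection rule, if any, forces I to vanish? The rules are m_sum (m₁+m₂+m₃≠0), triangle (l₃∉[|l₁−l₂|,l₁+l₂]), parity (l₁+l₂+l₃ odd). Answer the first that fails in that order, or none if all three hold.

m₁+m₂+m₃ = 3 − 3 + 0 = 0  ✓
triangle: |3−8|=5 ≤ l₃=4 ≤ 3+8=11  ✗
parity: l₁+l₂+l₃ = 15 is odd

triangle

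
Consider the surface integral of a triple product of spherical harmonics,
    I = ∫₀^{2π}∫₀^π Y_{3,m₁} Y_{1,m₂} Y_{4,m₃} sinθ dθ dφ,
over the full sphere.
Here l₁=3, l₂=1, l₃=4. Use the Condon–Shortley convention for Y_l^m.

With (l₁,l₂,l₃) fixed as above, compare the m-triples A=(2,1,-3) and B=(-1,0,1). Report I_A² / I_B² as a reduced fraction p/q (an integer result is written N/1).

l's match ⇒ only the (l;m) 3-j factors differ between A and B.
A: triangle coeff Δ(3,1,4) = 1/252; Σ_t [0,0]: t=0:+1/240 = 1/240; (3j)²=1/12 [(3 1 4; 2 1 -3)], sign=-1
B: triangle coeff Δ(3,1,4) = 1/252; Σ_t [0,0]: t=0:+1/48 = 1/48; (3j)²=5/84 [(3 1 4; -1 0 1)], sign=-1
I_A²/I_B² = (1/12)/(5/84) = 7/5

7/5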